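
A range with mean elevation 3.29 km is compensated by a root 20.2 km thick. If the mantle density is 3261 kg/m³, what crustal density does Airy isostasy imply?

2800 kg/m³

ρ_c h = (ρ_m − ρ_c) r → ρ_c (h + r) = ρ_m r → ρ_c = ρ_m r / (h + r).
ρ_c = 3261 × 20.2 km / (3.29 km + 20.2 km) = 2800 kg/m³.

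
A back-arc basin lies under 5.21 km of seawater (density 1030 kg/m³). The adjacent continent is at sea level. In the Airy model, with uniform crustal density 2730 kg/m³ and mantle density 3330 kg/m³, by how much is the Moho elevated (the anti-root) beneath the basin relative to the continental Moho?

14.8 km

Equating mass per unit area of the two columns: replacing crust with seawater at the top is compensated by replacing crust with mantle at the base: d (ρ_c − ρ_w) = a (ρ_m − ρ_c).
a = d (ρ_c − ρ_w)/(ρ_m − ρ_c) = 5.21 km × 1700/600 = 14.8 km.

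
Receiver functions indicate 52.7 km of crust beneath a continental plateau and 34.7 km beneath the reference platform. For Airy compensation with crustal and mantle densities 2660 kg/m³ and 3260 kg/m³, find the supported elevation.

3.31 km

Excess crust Δ = 52.7 km − 34.7 km = 18 km, split between elevation h and root r with h + r = Δ.
Airy balance ρ_c h = (ρ_m − ρ_c) r gives r = h ρ_c/(ρ_m − ρ_c), so h (1 + ρ_c/(ρ_m − ρ_c)) = Δ, i.e. h = Δ (ρ_m − ρ_c)/ρ_m.
h = 18 km × 600/3260 = 3.31 km.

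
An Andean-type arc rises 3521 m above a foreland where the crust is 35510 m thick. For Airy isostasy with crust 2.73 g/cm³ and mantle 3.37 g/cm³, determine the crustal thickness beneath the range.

54100 m

Root depth r = h ρ_c / (ρ_m − ρ_c) = 3521 m × 2.73 / 0.64 = 15020 m.
Total thickness = T + h + r = 35510 m + 3521 m + 15020 m = 54100 m.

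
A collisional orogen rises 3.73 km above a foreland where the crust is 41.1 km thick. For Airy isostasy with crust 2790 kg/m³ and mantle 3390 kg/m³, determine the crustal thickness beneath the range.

Root depth r = h ρ_c / (ρ_m − ρ_c) = 3.73 km × 2790 / 600 = 17.34 km.
Total thickness = T + h + r = 41.1 km + 3.73 km + 17.34 km = 62.2 km.

62.2 km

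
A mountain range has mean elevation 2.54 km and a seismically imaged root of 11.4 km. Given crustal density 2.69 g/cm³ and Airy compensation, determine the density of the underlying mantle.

Airy balance: ρ_c h = (ρ_m − ρ_c) r → ρ_m = ρ_c (1 + h/r).
ρ_m = 2.69 × (1 + 2.54 km/11.4 km) = 3.29 g/cm³.

3.29 g/cm³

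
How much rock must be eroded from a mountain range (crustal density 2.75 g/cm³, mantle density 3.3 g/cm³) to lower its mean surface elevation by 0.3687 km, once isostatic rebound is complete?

2.21 km

Net drop Δ = e − u = e − e ρ_c/ρ_m = e (ρ_m − ρ_c)/ρ_m.
e = Δ ρ_m/(ρ_m − ρ_c) = 0.3687 km × 3.3/0.55 = 2.21 km.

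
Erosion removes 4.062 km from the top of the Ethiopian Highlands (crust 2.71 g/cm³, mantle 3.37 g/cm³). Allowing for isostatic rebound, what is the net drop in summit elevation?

0.796 km

Rebound u = e ρ_c/ρ_m = 4.062 km × 2.71/3.37 = 3.266 km.
Net surface drop = e − u = 4.062 km − 3.266 km = e (ρ_m − ρ_c)/ρ_m = 0.796 km.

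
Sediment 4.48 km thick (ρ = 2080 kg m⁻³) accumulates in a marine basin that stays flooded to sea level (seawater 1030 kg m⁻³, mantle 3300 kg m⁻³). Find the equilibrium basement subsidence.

Submarine loading: the sediment displaces seawater, and the subsidence is in turn flooded, so s (ρ_m − ρ_w) = t (ρ_sed − ρ_w).
s = 4.48 km × (2080 − 1030) / (3300 − 1030) = 2.07 km.

2.07 km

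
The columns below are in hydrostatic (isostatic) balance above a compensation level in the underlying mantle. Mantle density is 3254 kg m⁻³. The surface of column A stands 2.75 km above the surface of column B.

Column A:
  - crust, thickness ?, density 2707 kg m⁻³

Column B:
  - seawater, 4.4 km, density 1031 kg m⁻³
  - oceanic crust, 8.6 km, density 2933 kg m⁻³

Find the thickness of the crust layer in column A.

Take the compensation level at the base of the deeper column (depth z_c below the surface of column A) and equate Σ ρ_i t_i down to z_c; mantle fills any gap and the z_c terms cancel.
Column A: x×2707 + (z_c − 0 − x)×3254
Column B: 2.75×0 + 4.4×1031 + 8.6×2933 + (z_c − 2.75 − 13)×3254
The z_c×3254 term appears on both sides and cancels. Collect the known terms of each column as K = Σ(ρt)_known − 3254 × (depth of known layers): K_A = 0 − 3254×0 = 0; K_B = 29760.2 − 3254×(2.75 + 13) = −21490.3.
Balance: K_A − x×(3254 − 2707) = K_B, so x = (K_A − K_B)/(3254 − 2707) = 21490.3/547 = 39.3 km.

39.3 km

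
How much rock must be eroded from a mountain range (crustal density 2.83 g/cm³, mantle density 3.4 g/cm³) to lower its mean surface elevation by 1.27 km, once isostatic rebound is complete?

7.58 km

Net drop Δ = e − u = e − e ρ_c/ρ_m = e (ρ_m − ρ_c)/ρ_m.
e = Δ ρ_m/(ρ_m − ρ_c) = 1.27 km × 3.4/0.57 = 7.58 km.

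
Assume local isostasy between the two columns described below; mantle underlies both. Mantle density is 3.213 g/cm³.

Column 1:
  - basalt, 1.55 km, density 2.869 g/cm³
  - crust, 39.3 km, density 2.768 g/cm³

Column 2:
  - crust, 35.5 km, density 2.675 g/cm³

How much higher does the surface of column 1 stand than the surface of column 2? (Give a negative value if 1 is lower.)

−0.335 km

For any compensation level in the mantle, the mantle terms cancel and isostasy reduces to e = (Σt_1 − Σt_2) − (Σ(ρt)_1 − Σ(ρt)_2) / ρ_m.
Σt_1 = 40.85 km; Σt_2 = 35.5 km; Σ(ρt)_1 = 113.22935; Σ(ρt)_2 = 94.9625 (in km·g/cm³).
e = (40.85 − 35.5) − (113.22935 − 94.9625) / 3.213 = −0.335 km.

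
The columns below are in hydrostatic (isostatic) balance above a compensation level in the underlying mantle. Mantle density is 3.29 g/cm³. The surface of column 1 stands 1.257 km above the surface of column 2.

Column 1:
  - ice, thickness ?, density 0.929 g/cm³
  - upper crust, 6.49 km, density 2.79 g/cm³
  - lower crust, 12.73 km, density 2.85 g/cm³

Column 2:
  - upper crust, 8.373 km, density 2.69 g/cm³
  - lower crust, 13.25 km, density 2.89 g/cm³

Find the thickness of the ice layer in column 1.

2.38 km

Take the compensation level at the base of the deeper column (depth z_c below the surface of column 1) and equate Σ ρ_i t_i down to z_c; mantle fills any gap and the z_c terms cancel.
Column 1: x×0.929 + 6.49×2.79 + 12.73×2.85 + (z_c − 19.22 − x)×3.29
Column 2: 1.257×0 + 8.373×2.69 + 13.25×2.89 + (z_c − 1.257 − 21.623)×3.29
The z_c×3.29 term appears on both sides and cancels. Collect the known terms of each column as K = Σ(ρt)_known − 3.29 × (depth of known layers): K_1 = 54.3876 − 3.29×19.22 = −8.8462; K_2 = 60.81587 − 3.29×(1.257 + 21.623) = −14.45933.
Balance: K_1 − x×(3.29 − 0.929) = K_2, so x = (K_1 − K_2)/(3.29 − 0.929) = 5.61313/2.361 = 2.38 km.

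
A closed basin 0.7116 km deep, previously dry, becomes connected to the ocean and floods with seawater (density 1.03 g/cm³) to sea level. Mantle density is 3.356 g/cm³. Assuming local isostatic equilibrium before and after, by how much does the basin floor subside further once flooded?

After flooding the water column is d + s deep. Its weight must equal the weight of mantle displaced by the extra subsidence s: (d + s) ρ_w = s ρ_m.
s = d ρ_w / (ρ_m − ρ_w) = 0.7116 km × 1.03/(3.356 − 1.03) = 0.315 km.

0.315 km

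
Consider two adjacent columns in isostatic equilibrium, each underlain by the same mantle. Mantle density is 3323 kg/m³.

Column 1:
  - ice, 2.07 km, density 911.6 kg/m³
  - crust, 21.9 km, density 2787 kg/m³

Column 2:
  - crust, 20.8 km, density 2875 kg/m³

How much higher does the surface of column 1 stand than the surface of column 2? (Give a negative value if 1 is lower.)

2.23 km

For any compensation level in the mantle, the mantle terms cancel and isostasy reduces to e = (Σt_1 − Σt_2) − (Σ(ρt)_1 − Σ(ρt)_2) / ρ_m.
Σt_1 = 23.97 km; Σt_2 = 20.8 km; Σ(ρt)_1 = 62922.312; Σ(ρt)_2 = 59800 (in km·kg/m³).
e = (23.97 − 20.8) − (62922.312 − 59800) / 3323 = 2.23 km.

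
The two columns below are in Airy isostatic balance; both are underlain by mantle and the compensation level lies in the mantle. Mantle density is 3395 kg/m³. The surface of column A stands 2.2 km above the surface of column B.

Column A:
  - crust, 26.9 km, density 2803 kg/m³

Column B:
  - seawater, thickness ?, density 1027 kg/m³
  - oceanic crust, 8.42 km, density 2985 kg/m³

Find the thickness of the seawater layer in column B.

Take the compensation level at the base of the deeper column (depth z_c below the surface of column A) and equate Σ ρ_i t_i down to z_c; mantle fills any gap and the z_c terms cancel.
Column A: 26.9×2803 + (z_c − 26.9)×3395
Column B: 2.2×0 + x×1027 + 8.42×2985 + (z_c − 2.2 − 8.42 − x)×3395
The z_c×3395 term appears on both sides and cancels. Collect the known terms of each column as K = Σ(ρt)_known − 3395 × (depth of known layers): K_A = 75400.7 − 3395×26.9 = −15924.8; K_B = 25133.7 − 3395×(2.2 + 8.42) = −10921.2.
Balance: K_A = K_B − x×(3395 − 1027), so x = (K_B − K_A)/(3395 − 1027) = 5003.6/2368 = 2.11 km.

2.11 km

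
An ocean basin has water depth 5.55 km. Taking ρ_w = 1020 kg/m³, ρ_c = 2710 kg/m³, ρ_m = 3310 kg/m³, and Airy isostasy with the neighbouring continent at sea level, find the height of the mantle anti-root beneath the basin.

Balancing pressure at the compensation depth: replacing crust with seawater at the top is compensated by replacing crust with mantle at the base: d (ρ_c − ρ_w) = a (ρ_m − ρ_c).
a = d (ρ_c − ρ_w)/(ρ_m − ρ_c) = 5.55 km × 1690/600 = 15.6 km.

15.6 km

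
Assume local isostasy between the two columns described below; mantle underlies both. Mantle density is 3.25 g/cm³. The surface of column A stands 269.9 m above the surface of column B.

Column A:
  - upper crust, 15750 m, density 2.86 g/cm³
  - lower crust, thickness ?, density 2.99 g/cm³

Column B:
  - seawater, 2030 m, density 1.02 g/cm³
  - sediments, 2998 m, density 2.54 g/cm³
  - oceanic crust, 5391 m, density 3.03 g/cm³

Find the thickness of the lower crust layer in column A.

Take the compensation level at the base of the deeper column (depth z_c below the surface of column A) and equate Σ ρ_i t_i down to z_c; mantle fills any gap and the z_c terms cancel.
Column A: 15750×2.86 + x×2.99 + (z_c − 15750 − x)×3.25
Column B: 269.9×0 + 2030×1.02 + 2998×2.54 + 5391×3.03 + (z_c − 269.9 − 10419)×3.25
The z_c×3.25 term appears on both sides and cancels. Collect the known terms of each column as K = Σ(ρt)_known − 3.25 × (depth of known layers): K_A = 45045 − 3.25×15750 = −6142.5; K_B = 26020.25 − 3.25×(269.9 + 10419) = −8718.675.
Balance: K_A − x×(3.25 − 2.99) = K_B, so x = (K_A − K_B)/(3.25 − 2.99) = 2576.18/0.26 = 9910 m.

9910 m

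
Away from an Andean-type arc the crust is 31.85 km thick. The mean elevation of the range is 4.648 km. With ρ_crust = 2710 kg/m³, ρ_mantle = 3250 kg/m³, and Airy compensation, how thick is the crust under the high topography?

Root depth r = h ρ_c / (ρ_m − ρ_c) = 4.648 km × 2710 / 540 = 23.33 km.
Total thickness = T + h + r = 31.85 km + 4.648 km + 23.33 km = 59.8 km.

59.8 km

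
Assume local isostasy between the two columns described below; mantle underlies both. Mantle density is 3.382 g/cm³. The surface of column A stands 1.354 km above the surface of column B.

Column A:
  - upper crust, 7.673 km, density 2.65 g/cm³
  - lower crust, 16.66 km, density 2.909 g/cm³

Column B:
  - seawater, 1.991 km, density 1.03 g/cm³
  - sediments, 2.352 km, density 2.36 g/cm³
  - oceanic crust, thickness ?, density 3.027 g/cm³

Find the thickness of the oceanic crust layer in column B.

5.16 km

Take the compensation level at the base of the deeper column (depth z_c below the surface of column A) and equate Σ ρ_i t_i down to z_c; mantle fills any gap and the z_c terms cancel.
Column A: 7.673×2.65 + 16.66×2.909 + (z_c − 24.333)×3.382
Column B: 1.354×0 + 1.991×1.03 + 2.352×2.36 + x×3.027 + (z_c − 1.354 − 4.343 − x)×3.382
The z_c×3.382 term appears on both sides and cancels. Collect the known terms of each column as K = Σ(ρt)_known − 3.382 × (depth of known layers): K_A = 68.79739 − 3.382×24.333 = −13.496816; K_B = 7.60145 − 3.382×(1.354 + 4.343) = −11.665804.
Balance: K_A = K_B − x×(3.382 − 3.027), so x = (K_B − K_A)/(3.382 − 3.027) = 1.83101/0.355 = 5.16 km.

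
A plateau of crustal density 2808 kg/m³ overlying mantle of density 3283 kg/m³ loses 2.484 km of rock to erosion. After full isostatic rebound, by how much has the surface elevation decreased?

Rebound u = e ρ_c/ρ_m = 2.484 km × 2808/3283 = 2.125 km.
Net surface drop = e − u = 2.484 km − 2.125 km = e (ρ_m − ρ_c)/ρ_m = 0.359 km.

0.359 km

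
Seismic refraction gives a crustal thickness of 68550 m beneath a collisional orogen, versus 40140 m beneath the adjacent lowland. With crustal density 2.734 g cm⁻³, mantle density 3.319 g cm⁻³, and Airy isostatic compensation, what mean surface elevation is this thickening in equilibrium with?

5010 m

Excess crust Δ = 68550 m − 40140 m = 28410 m, split between elevation h and root r with h + r = Δ.
Airy balance ρ_c h = (ρ_m − ρ_c) r gives r = h ρ_c/(ρ_m − ρ_c), so h (1 + ρ_c/(ρ_m − ρ_c)) = Δ, i.e. h = Δ (ρ_m − ρ_c)/ρ_m.
h = 28410 m × 0.585/3.319 = 5010 m.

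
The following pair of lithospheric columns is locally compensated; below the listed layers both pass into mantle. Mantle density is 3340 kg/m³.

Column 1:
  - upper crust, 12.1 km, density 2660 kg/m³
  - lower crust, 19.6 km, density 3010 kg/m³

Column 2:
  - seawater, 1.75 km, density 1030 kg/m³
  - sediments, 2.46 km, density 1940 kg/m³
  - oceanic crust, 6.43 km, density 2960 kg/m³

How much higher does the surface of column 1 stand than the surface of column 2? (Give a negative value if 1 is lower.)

For any compensation level in the mantle, the mantle terms cancel and isostasy reduces to e = (Σt_1 − Σt_2) − (Σ(ρt)_1 − Σ(ρt)_2) / ρ_m.
Σt_1 = 31.7 km; Σt_2 = 10.64 km; Σ(ρt)_1 = 91182; Σ(ρt)_2 = 25607.7 (in km·kg/m³).
e = (31.7 − 10.64) − (91182 − 25607.7) / 3340 = 1.43 km.

1.43 km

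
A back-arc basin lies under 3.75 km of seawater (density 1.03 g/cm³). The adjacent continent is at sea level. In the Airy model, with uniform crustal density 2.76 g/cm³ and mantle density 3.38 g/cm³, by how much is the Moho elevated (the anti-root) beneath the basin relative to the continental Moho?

Equating mass per unit area of the two columns: replacing crust with seawater at the top is compensated by replacing crust with mantle at the base: d (ρ_c − ρ_w) = a (ρ_m − ρ_c).
a = d (ρ_c − ρ_w)/(ρ_m − ρ_c) = 3.75 km × 1.73/0.62 = 10.5 km.

10.5 km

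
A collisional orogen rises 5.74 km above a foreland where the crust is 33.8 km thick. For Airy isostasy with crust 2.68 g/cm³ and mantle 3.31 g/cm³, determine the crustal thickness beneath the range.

64 km

Root depth r = h ρ_c / (ρ_m − ρ_c) = 5.74 km × 2.68 / 0.63 = 24.42 km.
Total thickness = T + h + r = 33.8 km + 5.74 km + 24.42 km = 64 km.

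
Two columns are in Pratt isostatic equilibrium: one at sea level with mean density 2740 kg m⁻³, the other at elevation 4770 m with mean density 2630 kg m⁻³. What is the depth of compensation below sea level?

ρ_ref D = ρ (D + h) → D (ρ_ref − ρ) = ρ h.
D = ρ h/(ρ_ref − ρ) = 2630 × 4770 m/(2740 − 2630) = 114000 m.

114000 m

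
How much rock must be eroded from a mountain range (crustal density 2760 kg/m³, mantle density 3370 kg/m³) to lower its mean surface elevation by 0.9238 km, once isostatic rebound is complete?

5.1 km

Net drop Δ = e − u = e − e ρ_c/ρ_m = e (ρ_m − ρ_c)/ρ_m.
e = Δ ρ_m/(ρ_m − ρ_c) = 0.9238 km × 3370/610 = 5.1 km.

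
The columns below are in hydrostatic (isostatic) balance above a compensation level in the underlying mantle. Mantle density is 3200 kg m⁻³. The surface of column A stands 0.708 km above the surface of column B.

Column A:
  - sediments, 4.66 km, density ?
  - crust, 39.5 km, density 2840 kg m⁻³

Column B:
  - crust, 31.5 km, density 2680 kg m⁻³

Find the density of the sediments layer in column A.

Take the compensation level at the base of the deeper column (depth z_c below the surface of column A) and equate Σ ρ_i t_i down to z_c; mantle fills any gap and the z_c terms cancel.
Column A: 4.66×ρ + 39.5×2840 + (z_c − 44.16)×3200
Column B: 0.708×0 + 31.5×2680 + (z_c − 0.708 − 31.5)×3200
The z_c×3200 term appears on both sides and cancels. Collect the known terms of each column as K = Σ(ρt)_known − 3200 × (depth of known layers): K_A = 112180 − 3200×44.16 = −29132; K_B = 84420 − 3200×(0.708 + 31.5) = −18645.6.
Balance: K_A + 4.66×ρ = K_B, so ρ = (K_B − K_A)/4.66 = 10486.4/4.66 = 2250 kg m⁻³.

2250 kg m⁻³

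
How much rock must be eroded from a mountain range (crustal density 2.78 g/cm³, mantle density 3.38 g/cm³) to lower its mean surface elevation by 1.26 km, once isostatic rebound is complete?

7.1 km

Net drop Δ = e − u = e − e ρ_c/ρ_m = e (ρ_m − ρ_c)/ρ_m.
e = Δ ρ_m/(ρ_m − ρ_c) = 1.26 km × 3.38/0.6 = 7.1 km.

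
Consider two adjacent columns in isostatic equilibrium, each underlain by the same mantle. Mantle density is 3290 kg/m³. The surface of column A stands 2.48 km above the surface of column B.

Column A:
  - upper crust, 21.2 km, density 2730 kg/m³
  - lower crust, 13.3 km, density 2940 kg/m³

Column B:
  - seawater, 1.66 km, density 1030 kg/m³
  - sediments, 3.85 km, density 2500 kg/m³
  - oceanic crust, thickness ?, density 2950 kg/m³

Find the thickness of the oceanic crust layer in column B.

4.63 km

Take the compensation level at the base of the deeper column (depth z_c below the surface of column A) and equate Σ ρ_i t_i down to z_c; mantle fills any gap and the z_c terms cancel.
Column A: 21.2×2730 + 13.3×2940 + (z_c − 34.5)×3290
Column B: 2.48×0 + 1.66×1030 + 3.85×2500 + x×2950 + (z_c − 2.48 − 5.51 − x)×3290
The z_c×3290 term appears on both sides and cancels. Collect the known terms of each column as K = Σ(ρt)_known − 3290 × (depth of known layers): K_A = 96978 − 3290×34.5 = −16527; K_B = 11334.8 − 3290×(2.48 + 5.51) = −14952.3.
Balance: K_A = K_B − x×(3290 − 2950), so x = (K_B − K_A)/(3290 − 2950) = 1574.7/340 = 4.63 km.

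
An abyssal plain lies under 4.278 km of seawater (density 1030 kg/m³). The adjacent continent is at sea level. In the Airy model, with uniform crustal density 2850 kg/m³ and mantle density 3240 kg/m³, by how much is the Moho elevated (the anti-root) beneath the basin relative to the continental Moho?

Balancing pressure at the compensation depth: replacing crust with seawater at the top is compensated by replacing crust with mantle at the base: d (ρ_c − ρ_w) = a (ρ_m − ρ_c).
a = d (ρ_c − ρ_w)/(ρ_m − ρ_c) = 4.278 km × 1820/390 = 20 km.

20 km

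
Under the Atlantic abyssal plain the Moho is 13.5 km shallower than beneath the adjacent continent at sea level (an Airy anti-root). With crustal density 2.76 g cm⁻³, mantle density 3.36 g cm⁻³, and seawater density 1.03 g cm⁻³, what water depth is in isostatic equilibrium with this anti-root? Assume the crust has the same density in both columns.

Replacing a thickness d of crust by seawater at the top must be balanced by replacing crust with mantle at the base: d (ρ_c − ρ_w) = a (ρ_m − ρ_c).
d = a (ρ_m − ρ_c)/(ρ_c − ρ_w) = 13.5 km × 0.6/1.73 = 4.68 km.

4.68 km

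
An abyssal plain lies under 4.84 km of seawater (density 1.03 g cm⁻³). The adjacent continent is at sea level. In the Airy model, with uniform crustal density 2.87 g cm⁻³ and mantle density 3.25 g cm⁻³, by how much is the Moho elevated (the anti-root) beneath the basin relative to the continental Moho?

By Archimedes' principle applied to the lithosphere: replacing crust with seawater at the top is compensated by replacing crust with mantle at the base: d (ρ_c − ρ_w) = a (ρ_m − ρ_c).
a = d (ρ_c − ρ_w)/(ρ_m − ρ_c) = 4.84 km × 1.84/0.38 = 23.4 km.

23.4 km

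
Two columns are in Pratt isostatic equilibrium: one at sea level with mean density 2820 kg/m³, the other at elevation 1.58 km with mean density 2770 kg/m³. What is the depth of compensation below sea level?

ρ_ref D = ρ (D + h) → D (ρ_ref − ρ) = ρ h.
D = ρ h/(ρ_ref − ρ) = 2770 × 1.58 km/(2820 − 2770) = 87.5 km.

87.5 km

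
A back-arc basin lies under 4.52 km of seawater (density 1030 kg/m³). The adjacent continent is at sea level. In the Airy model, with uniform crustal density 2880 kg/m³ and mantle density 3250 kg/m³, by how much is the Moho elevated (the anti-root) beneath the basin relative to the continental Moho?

22.6 km

In Airy isostatic equilibrium: replacing crust with seawater at the top is compensated by replacing crust with mantle at the base: d (ρ_c − ρ_w) = a (ρ_m − ρ_c).
a = d (ρ_c − ρ_w)/(ρ_m − ρ_c) = 4.52 km × 1850/370 = 22.6 km.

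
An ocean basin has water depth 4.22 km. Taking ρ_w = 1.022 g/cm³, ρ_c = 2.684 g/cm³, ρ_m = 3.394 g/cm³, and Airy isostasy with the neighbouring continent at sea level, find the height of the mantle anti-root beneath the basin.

Balancing pressure at the compensation depth: replacing crust with seawater at the top is compensated by replacing crust with mantle at the base: d (ρ_c − ρ_w) = a (ρ_m − ρ_c).
a = d (ρ_c − ρ_w)/(ρ_m − ρ_c) = 4.22 km × 1.662/0.71 = 9.88 km.

9.88 km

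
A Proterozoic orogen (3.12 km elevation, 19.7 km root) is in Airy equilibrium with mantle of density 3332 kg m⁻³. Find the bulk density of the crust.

ρ_c h = (ρ_m − ρ_c) r → ρ_c (h + r) = ρ_m r → ρ_c = ρ_m r / (h + r).
ρ_c = 3332 × 19.7 km / (3.12 km + 19.7 km) = 2880 kg m⁻³.

2880 kg m⁻³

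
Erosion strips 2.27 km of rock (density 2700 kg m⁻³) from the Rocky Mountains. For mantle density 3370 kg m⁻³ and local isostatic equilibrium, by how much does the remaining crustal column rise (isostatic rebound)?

1.82 km

Unloading: uplift u = e ρ_c/ρ_m = 2.27 km × 2700/3370 = 1.82 km.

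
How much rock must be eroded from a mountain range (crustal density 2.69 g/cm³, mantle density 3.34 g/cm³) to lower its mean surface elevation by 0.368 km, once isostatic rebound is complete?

1.89 km

Net drop Δ = e − u = e − e ρ_c/ρ_m = e (ρ_m − ρ_c)/ρ_m.
e = Δ ρ_m/(ρ_m − ρ_c) = 0.368 km × 3.34/0.65 = 1.89 km.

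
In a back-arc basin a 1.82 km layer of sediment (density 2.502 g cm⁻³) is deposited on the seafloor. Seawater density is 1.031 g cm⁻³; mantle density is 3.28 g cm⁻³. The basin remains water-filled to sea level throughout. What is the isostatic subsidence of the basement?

1.19 km

Submarine loading: the sediment displaces seawater, and the subsidence is in turn flooded, so s (ρ_m − ρ_w) = t (ρ_sed − ρ_w).
s = 1.82 km × (2.502 − 1.031) / (3.28 − 1.031) = 1.19 km.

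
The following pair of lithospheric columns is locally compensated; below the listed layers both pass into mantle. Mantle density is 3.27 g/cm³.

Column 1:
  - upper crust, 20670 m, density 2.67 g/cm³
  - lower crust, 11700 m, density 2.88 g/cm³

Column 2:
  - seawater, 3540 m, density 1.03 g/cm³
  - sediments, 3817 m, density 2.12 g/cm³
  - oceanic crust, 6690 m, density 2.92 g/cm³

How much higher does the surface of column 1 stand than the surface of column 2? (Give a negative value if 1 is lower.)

705 m

For any compensation level in the mantle, the mantle terms cancel and isostasy reduces to e = (Σt_1 − Σt_2) − (Σ(ρt)_1 − Σ(ρt)_2) / ρ_m.
Σt_1 = 32370 m; Σt_2 = 14047 m; Σ(ρt)_1 = 88884.9; Σ(ρt)_2 = 31273.04 (in m·g/cm³).
e = (32370 − 14047) − (88884.9 − 31273.04) / 3.27 = 705 m.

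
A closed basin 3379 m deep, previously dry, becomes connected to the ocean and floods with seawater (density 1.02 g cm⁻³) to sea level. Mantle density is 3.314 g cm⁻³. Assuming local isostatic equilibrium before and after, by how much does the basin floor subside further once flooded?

After flooding the water column is d + s deep. Its weight must equal the weight of mantle displaced by the extra subsidence s: (d + s) ρ_w = s ρ_m.
s = d ρ_w / (ρ_m − ρ_w) = 3379 m × 1.02/(3.314 − 1.02) = 1500 m.

1500 m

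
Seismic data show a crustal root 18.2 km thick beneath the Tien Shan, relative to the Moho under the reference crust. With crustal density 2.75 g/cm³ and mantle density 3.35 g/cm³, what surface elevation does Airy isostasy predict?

3.97 km

Isostatic balance requires: ρ_c h = (ρ_m − ρ_c) r.
h = r (ρ_m − ρ_c) / ρ_c = 18.2 km × (3.35 − 2.75) / 2.75 = 3.97 km.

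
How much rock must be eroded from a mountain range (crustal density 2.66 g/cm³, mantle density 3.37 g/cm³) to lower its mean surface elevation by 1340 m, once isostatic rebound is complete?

Net drop Δ = e − u = e − e ρ_c/ρ_m = e (ρ_m − ρ_c)/ρ_m.
e = Δ ρ_m/(ρ_m − ρ_c) = 1340 m × 3.37/0.71 = 6360 m.

6360 m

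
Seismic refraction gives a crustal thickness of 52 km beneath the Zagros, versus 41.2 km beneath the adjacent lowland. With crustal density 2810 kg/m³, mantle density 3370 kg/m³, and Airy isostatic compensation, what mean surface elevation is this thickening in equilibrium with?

1.79 km

Excess crust Δ = 52 km − 41.2 km = 10.8 km, split between elevation h and root r with h + r = Δ.
Airy balance ρ_c h = (ρ_m − ρ_c) r gives r = h ρ_c/(ρ_m − ρ_c), so h (1 + ρ_c/(ρ_m − ρ_c)) = Δ, i.e. h = Δ (ρ_m − ρ_c)/ρ_m.
h = 10.8 km × 560/3370 = 1.79 km.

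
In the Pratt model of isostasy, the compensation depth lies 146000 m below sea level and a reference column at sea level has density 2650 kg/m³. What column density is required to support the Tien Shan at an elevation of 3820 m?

Pratt balance: ρ_ref D = ρ (D + h).
ρ = ρ_ref D/(D + h) = 2650 × 146000 m/(146000 m + 3820 m) = 2580 kg/m³.

2580 kg/m³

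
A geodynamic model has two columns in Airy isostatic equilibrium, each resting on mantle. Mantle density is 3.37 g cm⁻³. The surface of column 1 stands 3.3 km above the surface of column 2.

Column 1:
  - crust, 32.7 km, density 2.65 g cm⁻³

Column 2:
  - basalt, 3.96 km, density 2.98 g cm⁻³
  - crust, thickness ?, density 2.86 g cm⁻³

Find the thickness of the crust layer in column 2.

Take the compensation level at the base of the deeper column (depth z_c below the surface of column 1) and equate Σ ρ_i t_i down to z_c; mantle fills any gap and the z_c terms cancel.
Column 1: 32.7×2.65 + (z_c − 32.7)×3.37
Column 2: 3.3×0 + 3.96×2.98 + x×2.86 + (z_c − 3.3 − 3.96 − x)×3.37
The z_c×3.37 term appears on both sides and cancels. Collect the known terms of each column as K = Σ(ρt)_known − 3.37 × (depth of known layers): K_1 = 86.655 − 3.37×32.7 = −23.544; K_2 = 11.8008 − 3.37×(3.3 + 3.96) = −12.6654.
Balance: K_1 = K_2 − x×(3.37 − 2.86), so x = (K_2 − K_1)/(3.37 − 2.86) = 10.8786/0.51 = 21.3 km.

21.3 km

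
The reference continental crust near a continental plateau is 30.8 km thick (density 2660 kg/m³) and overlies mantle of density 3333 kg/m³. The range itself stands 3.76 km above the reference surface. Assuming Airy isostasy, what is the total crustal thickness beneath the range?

Root depth r = h ρ_c / (ρ_m − ρ_c) = 3.76 km × 2660 / 673 = 14.86 km.
Total thickness = T + h + r = 30.8 km + 3.76 km + 14.86 km = 49.4 km.

49.4 km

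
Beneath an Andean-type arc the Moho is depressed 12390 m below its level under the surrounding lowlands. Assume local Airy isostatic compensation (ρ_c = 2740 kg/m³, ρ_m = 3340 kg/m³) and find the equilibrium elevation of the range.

Equating mass per unit area of the two columns: ρ_c h = (ρ_m − ρ_c) r.
h = r (ρ_m − ρ_c) / ρ_c = 12390 m × (3340 − 2740) / 2740 = 2710 m.

2710 m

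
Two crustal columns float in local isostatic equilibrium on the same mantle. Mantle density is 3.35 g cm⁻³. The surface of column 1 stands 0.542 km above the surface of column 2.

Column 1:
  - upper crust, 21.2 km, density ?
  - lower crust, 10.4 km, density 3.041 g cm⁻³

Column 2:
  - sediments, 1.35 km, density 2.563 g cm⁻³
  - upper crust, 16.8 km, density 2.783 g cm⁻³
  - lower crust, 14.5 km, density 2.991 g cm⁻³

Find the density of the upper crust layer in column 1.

Take the compensation level at the base of the deeper column (depth z_c below the surface of column 1) and equate Σ ρ_i t_i down to z_c; mantle fills any gap and the z_c terms cancel.
Column 1: 21.2×ρ + 10.4×3.041 + (z_c − 31.6)×3.35
Column 2: 0.542×0 + 1.35×2.563 + 16.8×2.783 + 14.5×2.991 + (z_c − 0.542 − 32.65)×3.35
The z_c×3.35 term appears on both sides and cancels. Collect the known terms of each column as K = Σ(ρt)_known − 3.35 × (depth of known layers): K_1 = 31.6264 − 3.35×31.6 = −74.2336; K_2 = 93.58395 − 3.35×(0.542 + 32.65) = −17.60925.
Balance: K_1 + 21.2×ρ = K_2, so ρ = (K_2 − K_1)/21.2 = 56.6243/21.2 = 2.67 g cm⁻³.

2.67 g cm⁻³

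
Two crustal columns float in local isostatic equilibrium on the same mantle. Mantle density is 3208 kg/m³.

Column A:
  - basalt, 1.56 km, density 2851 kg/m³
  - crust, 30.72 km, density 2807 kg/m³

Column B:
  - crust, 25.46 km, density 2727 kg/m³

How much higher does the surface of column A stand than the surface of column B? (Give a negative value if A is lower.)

0.196 km

For any compensation level in the mantle, the mantle terms cancel and isostasy reduces to e = (Σt_A − Σt_B) − (Σ(ρt)_A − Σ(ρt)_B) / ρ_m.
Σt_A = 32.28 km; Σt_B = 25.46 km; Σ(ρt)_A = 90678.6; Σ(ρt)_B = 69429.42 (in km·kg/m³).
e = (32.28 − 25.46) − (90678.6 − 69429.42) / 3208 = 0.196 km.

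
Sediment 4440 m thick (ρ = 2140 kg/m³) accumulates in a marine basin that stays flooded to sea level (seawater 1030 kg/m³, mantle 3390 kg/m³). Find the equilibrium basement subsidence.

Submarine loading: the sediment displaces seawater, and the subsidence is in turn flooded, so s (ρ_m − ρ_w) = t (ρ_sed − ρ_w).
s = 4440 m × (2140 − 1030) / (3390 − 1030) = 2090 m.

2090 m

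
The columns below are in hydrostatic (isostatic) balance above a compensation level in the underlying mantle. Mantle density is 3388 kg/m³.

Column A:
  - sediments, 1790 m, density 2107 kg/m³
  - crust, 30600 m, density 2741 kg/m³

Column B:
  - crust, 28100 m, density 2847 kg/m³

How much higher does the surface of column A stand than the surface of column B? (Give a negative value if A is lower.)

For any compensation level in the mantle, the mantle terms cancel and isostasy reduces to e = (Σt_A − Σt_B) − (Σ(ρt)_A − Σ(ρt)_B) / ρ_m.
Σt_A = 32390 m; Σt_B = 28100 m; Σ(ρt)_A = 87646130; Σ(ρt)_B = 80000700 (in m·kg/m³).
e = (32390 − 28100) − (87646130 − 80000700) / 3388 = 2030 m.

2030 m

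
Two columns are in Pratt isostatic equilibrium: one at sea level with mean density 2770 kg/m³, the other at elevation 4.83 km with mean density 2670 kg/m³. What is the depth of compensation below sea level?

129 km

ρ_ref D = ρ (D + h) → D (ρ_ref − ρ) = ρ h.
D = ρ h/(ρ_ref − ρ) = 2670 × 4.83 km/(2770 − 2670) = 129 km.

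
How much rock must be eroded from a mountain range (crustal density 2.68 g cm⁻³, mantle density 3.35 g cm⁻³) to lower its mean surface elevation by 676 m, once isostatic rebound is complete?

3380 m

Net drop Δ = e − u = e − e ρ_c/ρ_m = e (ρ_m − ρ_c)/ρ_m.
e = Δ ρ_m/(ρ_m − ρ_c) = 676 m × 3.35/0.67 = 3380 m.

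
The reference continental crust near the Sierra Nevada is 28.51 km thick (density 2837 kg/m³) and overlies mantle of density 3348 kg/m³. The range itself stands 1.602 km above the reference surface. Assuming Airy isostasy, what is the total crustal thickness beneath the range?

Root depth r = h ρ_c / (ρ_m − ρ_c) = 1.602 km × 2837 / 511 = 8.894 km.
Total thickness = T + h + r = 28.51 km + 1.602 km + 8.894 km = 39 km.

39 km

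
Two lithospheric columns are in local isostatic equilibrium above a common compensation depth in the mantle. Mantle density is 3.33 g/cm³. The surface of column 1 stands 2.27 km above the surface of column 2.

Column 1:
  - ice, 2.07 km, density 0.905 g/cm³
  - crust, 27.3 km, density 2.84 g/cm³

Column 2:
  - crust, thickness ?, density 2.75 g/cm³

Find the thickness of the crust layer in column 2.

18.7 km

Take the compensation level at the base of the deeper column (depth z_c below the surface of column 1) and equate Σ ρ_i t_i down to z_c; mantle fills any gap and the z_c terms cancel.
Column 1: 2.07×0.905 + 27.3×2.84 + (z_c − 29.37)×3.33
Column 2: 2.27×0 + x×2.75 + (z_c − 2.27 − 0 − x)×3.33
The z_c×3.33 term appears on both sides and cancels. Collect the known terms of each column as K = Σ(ρt)_known − 3.33 × (depth of known layers): K_1 = 79.40535 − 3.33×29.37 = −18.39675; K_2 = 0 − 3.33×(2.27 + 0) = −7.5591.
Balance: K_1 = K_2 − x×(3.33 − 2.75), so x = (K_2 − K_1)/(3.33 − 2.75) = 10.8377/0.58 = 18.7 km.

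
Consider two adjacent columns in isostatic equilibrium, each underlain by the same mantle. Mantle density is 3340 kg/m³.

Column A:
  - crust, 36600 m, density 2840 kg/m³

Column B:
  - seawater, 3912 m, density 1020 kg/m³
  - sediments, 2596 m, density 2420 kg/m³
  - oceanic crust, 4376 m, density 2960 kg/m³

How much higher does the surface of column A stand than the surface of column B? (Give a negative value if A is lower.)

For any compensation level in the mantle, the mantle terms cancel and isostasy reduces to e = (Σt_A − Σt_B) − (Σ(ρt)_A − Σ(ρt)_B) / ρ_m.
Σt_A = 36600 m; Σt_B = 10884 m; Σ(ρt)_A = 103944000; Σ(ρt)_B = 23225520 (in m·kg/m³).
e = (36600 − 10884) − (103944000 − 23225520) / 3340 = 1550 m.

1550 m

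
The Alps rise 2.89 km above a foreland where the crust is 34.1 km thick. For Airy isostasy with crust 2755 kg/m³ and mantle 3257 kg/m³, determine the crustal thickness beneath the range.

52.9 km

Root depth r = h ρ_c / (ρ_m − ρ_c) = 2.89 km × 2755 / 502 = 15.86 km.
Total thickness = T + h + r = 34.1 km + 2.89 km + 15.86 km = 52.9 km.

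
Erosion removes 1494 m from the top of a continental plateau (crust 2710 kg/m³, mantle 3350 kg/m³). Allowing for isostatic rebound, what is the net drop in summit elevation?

285 m

Rebound u = e ρ_c/ρ_m = 1494 m × 2710/3350 = 1209 m.
Net surface drop = e − u = 1494 m − 1209 m = e (ρ_m − ρ_c)/ρ_m = 285 m.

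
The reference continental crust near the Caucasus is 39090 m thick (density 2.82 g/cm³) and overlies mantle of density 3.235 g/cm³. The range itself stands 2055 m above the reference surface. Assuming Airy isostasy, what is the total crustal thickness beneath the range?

Root depth r = h ρ_c / (ρ_m − ρ_c) = 2055 m × 2.82 / 0.415 = 13960 m.
Total thickness = T + h + r = 39090 m + 2055 m + 13960 m = 55100 m.

55100 m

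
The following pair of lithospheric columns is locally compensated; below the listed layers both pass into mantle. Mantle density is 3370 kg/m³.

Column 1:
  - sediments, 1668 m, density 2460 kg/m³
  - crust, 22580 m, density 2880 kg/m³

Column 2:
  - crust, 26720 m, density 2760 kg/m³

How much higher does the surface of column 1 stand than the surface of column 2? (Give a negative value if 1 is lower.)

For any compensation level in the mantle, the mantle terms cancel and isostasy reduces to e = (Σt_1 − Σt_2) − (Σ(ρt)_1 − Σ(ρt)_2) / ρ_m.
Σt_1 = 24248 m; Σt_2 = 26720 m; Σ(ρt)_1 = 69133680; Σ(ρt)_2 = 73747200 (in m·kg/m³).
e = (24248 − 26720) − (69133680 − 73747200) / 3370 = −1100 m.

−1100 m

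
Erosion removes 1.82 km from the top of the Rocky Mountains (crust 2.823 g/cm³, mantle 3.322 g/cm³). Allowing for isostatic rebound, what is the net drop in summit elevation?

Rebound u = e ρ_c/ρ_m = 1.82 km × 2.823/3.322 = 1.547 km.
Net surface drop = e − u = 1.82 km − 1.547 km = e (ρ_m − ρ_c)/ρ_m = 0.273 km.

0.273 km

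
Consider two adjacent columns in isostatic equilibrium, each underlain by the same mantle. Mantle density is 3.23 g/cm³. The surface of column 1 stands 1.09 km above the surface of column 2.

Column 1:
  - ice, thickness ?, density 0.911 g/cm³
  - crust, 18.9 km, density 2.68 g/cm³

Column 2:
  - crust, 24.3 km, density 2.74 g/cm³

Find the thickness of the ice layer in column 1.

2.17 km

Take the compensation level at the base of the deeper column (depth z_c below the surface of column 1) and equate Σ ρ_i t_i down to z_c; mantle fills any gap and the z_c terms cancel.
Column 1: x×0.911 + 18.9×2.68 + (z_c − 18.9 − x)×3.23
Column 2: 1.09×0 + 24.3×2.74 + (z_c − 1.09 − 24.3)×3.23
The z_c×3.23 term appears on both sides and cancels. Collect the known terms of each column as K = Σ(ρt)_known − 3.23 × (depth of known layers): K_1 = 50.652 − 3.23×18.9 = −10.395; K_2 = 66.582 − 3.23×(1.09 + 24.3) = −15.4277.
Balance: K_1 − x×(3.23 − 0.911) = K_2, so x = (K_1 − K_2)/(3.23 − 0.911) = 5.0327/2.319 = 2.17 km.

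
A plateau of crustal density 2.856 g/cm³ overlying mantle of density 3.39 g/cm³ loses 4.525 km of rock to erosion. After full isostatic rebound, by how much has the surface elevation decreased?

0.713 km

Rebound u = e ρ_c/ρ_m = 4.525 km × 2.856/3.39 = 3.812 km.
Net surface drop = e − u = 4.525 km − 3.812 km = e (ρ_m − ρ_c)/ρ_m = 0.713 km.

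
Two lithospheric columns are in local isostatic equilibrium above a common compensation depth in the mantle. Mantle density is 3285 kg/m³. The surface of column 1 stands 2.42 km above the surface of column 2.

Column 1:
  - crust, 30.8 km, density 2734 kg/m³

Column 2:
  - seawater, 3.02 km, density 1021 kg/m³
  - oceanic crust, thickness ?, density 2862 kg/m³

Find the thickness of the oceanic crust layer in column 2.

5.16 km

Take the compensation level at the base of the deeper column (depth z_c below the surface of column 1) and equate Σ ρ_i t_i down to z_c; mantle fills any gap and the z_c terms cancel.
Column 1: 30.8×2734 + (z_c − 30.8)×3285
Column 2: 2.42×0 + 3.02×1021 + x×2862 + (z_c − 2.42 − 3.02 − x)×3285
The z_c×3285 term appears on both sides and cancels. Collect the known terms of each column as K = Σ(ρt)_known − 3285 × (depth of known layers): K_1 = 84207.2 − 3285×30.8 = −16970.8; K_2 = 3083.42 − 3285×(2.42 + 3.02) = −14786.98.
Balance: K_1 = K_2 − x×(3285 − 2862), so x = (K_2 − K_1)/(3285 − 2862) = 2183.82/423 = 5.16 km.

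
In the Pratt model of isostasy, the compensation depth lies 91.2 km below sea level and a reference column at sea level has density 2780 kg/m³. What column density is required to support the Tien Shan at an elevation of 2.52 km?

2710 kg/m³

Pratt balance: ρ_ref D = ρ (D + h).
ρ = ρ_ref D/(D + h) = 2780 × 91.2 km/(91.2 km + 2.52 km) = 2710 kg/m³.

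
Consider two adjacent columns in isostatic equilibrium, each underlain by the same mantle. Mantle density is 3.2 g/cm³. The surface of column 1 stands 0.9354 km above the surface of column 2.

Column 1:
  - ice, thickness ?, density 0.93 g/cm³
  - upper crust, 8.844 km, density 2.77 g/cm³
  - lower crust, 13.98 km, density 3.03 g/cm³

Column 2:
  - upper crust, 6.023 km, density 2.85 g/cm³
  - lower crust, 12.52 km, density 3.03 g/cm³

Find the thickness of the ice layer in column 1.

0.463 km

Take the compensation level at the base of the deeper column (depth z_c below the surface of column 1) and equate Σ ρ_i t_i down to z_c; mantle fills any gap and the z_c terms cancel.
Column 1: x×0.93 + 8.844×2.77 + 13.98×3.03 + (z_c − 22.824 − x)×3.2
Column 2: 0.9354×0 + 6.023×2.85 + 12.52×3.03 + (z_c − 0.9354 − 18.543)×3.2
The z_c×3.2 term appears on both sides and cancels. Collect the known terms of each column as K = Σ(ρt)_known − 3.2 × (depth of known layers): K_1 = 66.85728 − 3.2×22.824 = −6.17952; K_2 = 55.10115 − 3.2×(0.9354 + 18.543) = −7.22973.
Balance: K_1 − x×(3.2 − 0.93) = K_2, so x = (K_1 − K_2)/(3.2 − 0.93) = 1.05021/2.27 = 0.463 km.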